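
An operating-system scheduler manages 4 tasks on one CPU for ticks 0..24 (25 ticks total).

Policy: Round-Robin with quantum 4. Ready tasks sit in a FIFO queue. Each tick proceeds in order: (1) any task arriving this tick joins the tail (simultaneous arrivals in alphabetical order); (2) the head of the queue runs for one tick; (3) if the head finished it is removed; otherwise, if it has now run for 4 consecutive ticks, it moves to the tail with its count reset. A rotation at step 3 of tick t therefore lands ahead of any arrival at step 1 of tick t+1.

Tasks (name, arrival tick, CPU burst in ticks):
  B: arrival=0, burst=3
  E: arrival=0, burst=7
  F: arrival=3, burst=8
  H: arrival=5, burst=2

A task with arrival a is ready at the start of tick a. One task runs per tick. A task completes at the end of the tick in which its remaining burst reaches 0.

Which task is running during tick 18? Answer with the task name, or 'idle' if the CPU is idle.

running at tick 18 = F

t=0: queue=[B,E] q_used=0 → run B
t=1: queue=[B,E] q_used=1 → run B
t=2: queue=[B,E] q_used=2 → run B
t=3: queue=[E,F] q_used=0 → run E
t=4: queue=[E,F] q_used=1 → run E
t=5: queue=[E,F,H] q_used=2 → run E
t=6: queue=[E,F,H] q_used=3 → run E
t=7: queue=[F,H,E] q_used=0 → run F
t=8: queue=[F,H,E] q_used=1 → run F
t=9: queue=[F,H,E] q_used=2 → run F
t=10: queue=[F,H,E] q_used=3 → run F
t=11: queue=[H,E,F] q_used=0 → run H
t=12: queue=[H,E,F] q_used=1 → run H
t=13: queue=[E,F] q_used=0 → run E
t=14: queue=[E,F] q_used=1 → run E
t=15: queue=[E,F] q_used=2 → run E
t=16: queue=[F] q_used=0 → run F
t=17: queue=[F] q_used=1 → run F
t=18: queue=[F] q_used=2 → run F
t=19: queue=[F] q_used=3 → run F
t=20: (idle)
t=21: (idle)
t=22: (idle)
t=23: (idle)
t=24: (idle)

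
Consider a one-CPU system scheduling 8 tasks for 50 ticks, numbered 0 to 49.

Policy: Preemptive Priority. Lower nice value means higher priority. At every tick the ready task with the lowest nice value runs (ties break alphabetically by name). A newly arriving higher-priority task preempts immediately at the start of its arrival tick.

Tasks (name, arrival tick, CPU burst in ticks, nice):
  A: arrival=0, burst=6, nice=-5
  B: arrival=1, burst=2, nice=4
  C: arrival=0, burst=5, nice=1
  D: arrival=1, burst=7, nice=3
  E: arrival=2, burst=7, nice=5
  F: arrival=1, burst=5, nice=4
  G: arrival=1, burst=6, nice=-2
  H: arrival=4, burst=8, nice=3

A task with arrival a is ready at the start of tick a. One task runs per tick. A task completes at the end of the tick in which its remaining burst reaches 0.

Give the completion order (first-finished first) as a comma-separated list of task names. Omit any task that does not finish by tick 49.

t=0: ready={A,C} → run A
t=1: ready={A,B,C,D,F,G} → run A
t=2: ready={A,B,C,D,E,F,G} → run A
t=3: ready={A,B,C,D,E,F,G} → run A
t=4: ready={A,B,C,D,E,F,G,H} → run A
t=5: ready={A,B,C,D,E,F,G,H} → run A
t=6: ready={B,C,D,E,F,G,H} → run G
t=7: ready={B,C,D,E,F,G,H} → run G
t=8: ready={B,C,D,E,F,G,H} → run G
t=9: ready={B,C,D,E,F,G,H} → run G
t=10: ready={B,C,D,E,F,G,H} → run G
t=11: ready={B,C,D,E,F,G,H} → run G
t=12: ready={B,C,D,E,F,H} → run C
t=13: ready={B,C,D,E,F,H} → run C
t=14: ready={B,C,D,E,F,H} → run C
t=15: ready={B,C,D,E,F,H} → run C
t=16: ready={B,C,D,E,F,H} → run C
t=17: ready={B,D,E,F,H} → run D
t=18: ready={B,D,E,F,H} → run D
t=19: ready={B,D,E,F,H} → run D
t=20: ready={B,D,E,F,H} → run D
t=21: ready={B,D,E,F,H} → run D
t=22: ready={B,D,E,F,H} → run D
t=23: ready={B,D,E,F,H} → run D
t=24: ready={B,E,F,H} → run H
t=25: ready={B,E,F,H} → run H
t=26: ready={B,E,F,H} → run H
t=27: ready={B,E,F,H} → run H
t=28: ready={B,E,F,H} → run H
t=29: ready={B,E,F,H} → run H
t=30: ready={B,E,F,H} → run H
t=31: ready={B,E,F,H} → run H
t=32: ready={B,E,F} → run B
t=33: ready={B,E,F} → run B
t=34: ready={E,F} → run F
t=35: ready={E,F} → run F
t=36: ready={E,F} → run F
t=37: ready={E,F} → run F
t=38: ready={E,F} → run F
t=39: ready={E} → run E
t=40: ready={E} → run E
t=41: ready={E} → run E
t=42: ready={E} → run E
t=43: ready={E} → run E
t=44: ready={E} → run E
t=45: ready={E} → run E
t=46: (idle)
t=47: (idle)
t=48: (idle)
t=49: (idle)

completion order = A, G, C, D, H, B, F, E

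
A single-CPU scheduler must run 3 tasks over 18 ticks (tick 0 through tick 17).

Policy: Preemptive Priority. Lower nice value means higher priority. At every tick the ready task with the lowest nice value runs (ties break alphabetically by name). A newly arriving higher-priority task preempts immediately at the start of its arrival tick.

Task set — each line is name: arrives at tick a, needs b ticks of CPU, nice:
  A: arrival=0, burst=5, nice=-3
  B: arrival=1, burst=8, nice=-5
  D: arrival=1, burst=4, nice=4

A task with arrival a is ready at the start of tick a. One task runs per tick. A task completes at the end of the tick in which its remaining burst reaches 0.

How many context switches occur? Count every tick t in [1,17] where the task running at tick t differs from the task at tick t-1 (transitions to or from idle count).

t=0: ready={A} → run A
t=1: ready={A,B,D} → run B
t=2: ready={A,B,D} → run B
t=3: ready={A,B,D} → run B
t=4: ready={A,B,D} → run B
t=5: ready={A,B,D} → run B
t=6: ready={A,B,D} → run B
t=7: ready={A,B,D} → run B
t=8: ready={A,B,D} → run B
t=9: ready={A,D} → run A
t=10: ready={A,D} → run A
t=11: ready={A,D} → run A
t=12: ready={A,D} → run A
t=13: ready={D} → run D
t=14: ready={D} → run D
t=15: ready={D} → run D
t=16: ready={D} → run D
t=17: (idle)

context switches = 4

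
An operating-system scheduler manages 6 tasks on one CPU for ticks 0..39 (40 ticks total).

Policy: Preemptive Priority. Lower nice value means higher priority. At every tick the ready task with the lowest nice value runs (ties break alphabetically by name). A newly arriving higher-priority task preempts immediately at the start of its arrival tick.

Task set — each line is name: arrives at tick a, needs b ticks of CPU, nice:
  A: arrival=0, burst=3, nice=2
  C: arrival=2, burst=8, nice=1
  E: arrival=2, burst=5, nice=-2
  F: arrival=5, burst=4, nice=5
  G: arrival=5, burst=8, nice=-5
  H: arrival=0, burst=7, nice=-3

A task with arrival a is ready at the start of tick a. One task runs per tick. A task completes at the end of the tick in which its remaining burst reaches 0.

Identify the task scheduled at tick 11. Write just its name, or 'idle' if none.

running at tick 11 = G

t=0: ready={A,H} → run H
t=1: ready={A,H} → run H
t=2: ready={A,C,E,H} → run H
t=3: ready={A,C,E,H} → run H
t=4: ready={A,C,E,H} → run H
t=5: ready={A,C,E,F,G,H} → run G
t=6: ready={A,C,E,F,G,H} → run G
t=7: ready={A,C,E,F,G,H} → run G
t=8: ready={A,C,E,F,G,H} → run G
t=9: ready={A,C,E,F,G,H} → run G
t=10: ready={A,C,E,F,G,H} → run G
t=11: ready={A,C,E,F,G,H} → run G
t=12: ready={A,C,E,F,G,H} → run G
t=13: ready={A,C,E,F,H} → run H
t=14: ready={A,C,E,F,H} → run H
t=15: ready={A,C,E,F} → run E
t=16: ready={A,C,E,F} → run E
t=17: ready={A,C,E,F} → run E
t=18: ready={A,C,E,F} → run E
t=19: ready={A,C,E,F} → run E
t=20: ready={A,C,F} → run C
t=21: ready={A,C,F} → run C
t=22: ready={A,C,F} → run C
t=23: ready={A,C,F} → run C
t=24: ready={A,C,F} → run C
t=25: ready={A,C,F} → run C
t=26: ready={A,C,F} → run C
t=27: ready={A,C,F} → run C
t=28: ready={A,F} → run A
t=29: ready={A,F} → run A
t=30: ready={A,F} → run A
t=31: ready={F} → run F
t=32: ready={F} → run F
t=33: ready={F} → run F
t=34: ready={F} → run F
t=35: (idle)
t=36: (idle)
t=37: (idle)
t=38: (idle)
t=39: (idle)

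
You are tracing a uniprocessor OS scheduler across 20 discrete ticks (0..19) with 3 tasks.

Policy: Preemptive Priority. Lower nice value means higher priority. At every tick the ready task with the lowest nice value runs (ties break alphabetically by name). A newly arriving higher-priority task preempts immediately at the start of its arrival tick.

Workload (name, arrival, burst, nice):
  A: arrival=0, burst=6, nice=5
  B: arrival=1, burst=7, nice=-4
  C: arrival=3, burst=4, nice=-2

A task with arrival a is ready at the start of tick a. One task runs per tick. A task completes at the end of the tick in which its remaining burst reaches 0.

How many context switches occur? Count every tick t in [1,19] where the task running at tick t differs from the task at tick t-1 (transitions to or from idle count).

context switches = 4

t=0: ready={A} → run A
t=1: ready={A,B} → run B
t=2: ready={A,B} → run B
t=3: ready={A,B,C} → run B
t=4: ready={A,B,C} → run B
t=5: ready={A,B,C} → run B
t=6: ready={A,B,C} → run B
t=7: ready={A,B,C} → run B
t=8: ready={A,C} → run C
t=9: ready={A,C} → run C
t=10: ready={A,C} → run C
t=11: ready={A,C} → run C
t=12: ready={A} → run A
t=13: ready={A} → run A
t=14: ready={A} → run A
t=15: ready={A} → run A
t=16: ready={A} → run A
t=17: (idle)
t=18: (idle)
t=19: (idle)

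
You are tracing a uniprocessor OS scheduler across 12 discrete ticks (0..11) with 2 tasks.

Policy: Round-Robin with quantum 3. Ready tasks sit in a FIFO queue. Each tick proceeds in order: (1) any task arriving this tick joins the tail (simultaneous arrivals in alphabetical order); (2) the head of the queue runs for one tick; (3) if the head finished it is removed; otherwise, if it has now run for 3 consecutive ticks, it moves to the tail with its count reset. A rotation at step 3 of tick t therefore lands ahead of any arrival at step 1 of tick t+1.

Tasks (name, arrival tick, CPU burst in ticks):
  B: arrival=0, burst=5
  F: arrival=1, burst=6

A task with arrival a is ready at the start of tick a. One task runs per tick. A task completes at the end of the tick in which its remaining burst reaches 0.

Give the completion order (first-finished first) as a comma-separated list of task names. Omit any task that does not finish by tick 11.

t=0: queue=[B] q_used=0 → run B
t=1: queue=[B,F] q_used=1 → run B
t=2: queue=[B,F] q_used=2 → run B
t=3: queue=[F,B] q_used=0 → run F
t=4: queue=[F,B] q_used=1 → run F
t=5: queue=[F,B] q_used=2 → run F
t=6: queue=[B,F] q_used=0 → run B
t=7: queue=[B,F] q_used=1 → run B
t=8: queue=[F] q_used=0 → run F
t=9: queue=[F] q_used=1 → run F
t=10: queue=[F] q_used=2 → run F
t=11: (idle)

completion order = B, F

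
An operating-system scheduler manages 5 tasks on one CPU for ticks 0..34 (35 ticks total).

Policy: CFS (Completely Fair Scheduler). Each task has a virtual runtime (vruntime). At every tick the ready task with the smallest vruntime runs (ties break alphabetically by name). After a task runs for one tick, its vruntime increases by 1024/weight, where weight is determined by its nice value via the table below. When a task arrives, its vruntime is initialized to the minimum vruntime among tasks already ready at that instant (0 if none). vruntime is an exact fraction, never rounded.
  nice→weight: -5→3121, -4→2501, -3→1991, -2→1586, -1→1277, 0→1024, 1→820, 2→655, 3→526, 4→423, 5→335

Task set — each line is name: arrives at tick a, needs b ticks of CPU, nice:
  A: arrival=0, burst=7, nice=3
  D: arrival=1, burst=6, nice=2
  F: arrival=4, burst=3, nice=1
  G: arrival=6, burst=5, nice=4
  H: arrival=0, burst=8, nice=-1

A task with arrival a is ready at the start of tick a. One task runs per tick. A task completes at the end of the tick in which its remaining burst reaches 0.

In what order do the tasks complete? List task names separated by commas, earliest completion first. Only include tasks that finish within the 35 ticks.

t=0: vr[A=0 H=0] → run A
t=1: vr[A=512/263 D=0 H=0] → run D
t=2: vr[A=512/263 D=1024/655 H=0] → run H
t=3: vr[A=512/263 D=1024/655 H=1024/1277] → run H
t=4: vr[A=512/263 D=1024/655 F=1024/655 H=2048/1277] → run D
t=5: vr[A=512/263 D=2048/655 F=1024/655 H=2048/1277] → run F
t=6: vr[A=512/263 D=2048/655 F=15104/5371 G=2048/1277 H=2048/1277] → run G
t=7: vr[A=512/263 D=2048/655 F=15104/5371 G=2173952/540171 H=2048/1277] → run H
t=8: vr[A=512/263 D=2048/655 F=15104/5371 G=2173952/540171 H=3072/1277] → run A
t=9: vr[A=1024/263 D=2048/655 F=15104/5371 G=2173952/540171 H=3072/1277] → run H
t=10: vr[A=1024/263 D=2048/655 F=15104/5371 G=2173952/540171 H=4096/1277] → run F
t=11: vr[A=1024/263 D=2048/655 F=109056/26855 G=2173952/540171 H=4096/1277] → run D
t=12: vr[A=1024/263 D=3072/655 F=109056/26855 G=2173952/540171 H=4096/1277] → run H
t=13: vr[A=1024/263 D=3072/655 F=109056/26855 G=2173952/540171 H=5120/1277] → run A
t=14: vr[A=1536/263 D=3072/655 F=109056/26855 G=2173952/540171 H=5120/1277] → run H
t=15: vr[A=1536/263 D=3072/655 F=109056/26855 G=2173952/540171 H=6144/1277] → run G
t=16: vr[A=1536/263 D=3072/655 F=109056/26855 G=3481600/540171 H=6144/1277] → run F
t=17: vr[A=1536/263 D=3072/655 G=3481600/540171 H=6144/1277] → run D
t=18: vr[A=1536/263 D=4096/655 G=3481600/540171 H=6144/1277] → run H
t=19: vr[A=1536/263 D=4096/655 G=3481600/540171 H=7168/1277] → run H
t=20: vr[A=1536/263 D=4096/655 G=3481600/540171] → run A
t=21: vr[A=2048/263 D=4096/655 G=3481600/540171] → run D
t=22: vr[A=2048/263 D=1024/131 G=3481600/540171] → run G
t=23: vr[A=2048/263 D=1024/131 G=1596416/180057] → run A
t=24: vr[A=2560/263 D=1024/131 G=1596416/180057] → run D
t=25: vr[A=2560/263 G=1596416/180057] → run G
t=26: vr[A=2560/263 G=6096896/540171] → run A
t=27: vr[A=3072/263 G=6096896/540171] → run G
t=28: vr[A=3072/263] → run A
t=29: (idle)
t=30: (idle)
t=31: (idle)
t=32: (idle)
t=33: (idle)
t=34: (idle)

completion order = F, H, D, G, A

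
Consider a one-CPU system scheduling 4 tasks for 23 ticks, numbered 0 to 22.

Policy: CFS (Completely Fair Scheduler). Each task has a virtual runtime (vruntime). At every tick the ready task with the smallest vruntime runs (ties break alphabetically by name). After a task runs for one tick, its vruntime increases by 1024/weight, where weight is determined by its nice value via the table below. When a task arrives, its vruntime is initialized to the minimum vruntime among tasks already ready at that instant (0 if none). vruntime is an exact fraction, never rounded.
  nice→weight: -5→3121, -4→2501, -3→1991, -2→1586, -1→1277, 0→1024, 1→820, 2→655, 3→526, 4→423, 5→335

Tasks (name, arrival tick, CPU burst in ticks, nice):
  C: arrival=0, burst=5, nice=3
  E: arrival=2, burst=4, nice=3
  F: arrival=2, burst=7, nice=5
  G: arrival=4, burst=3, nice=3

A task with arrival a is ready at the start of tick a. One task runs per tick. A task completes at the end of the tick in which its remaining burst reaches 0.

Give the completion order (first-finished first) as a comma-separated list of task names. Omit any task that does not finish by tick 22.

t=0: vr[C=0] → run C
t=1: vr[C=512/263] → run C
t=2: vr[C=1024/263 E=1024/263 F=1024/263] → run C
t=3: vr[C=1536/263 E=1024/263 F=1024/263] → run E
t=4: vr[C=1536/263 E=1536/263 F=1024/263 G=1024/263] → run F
t=5: vr[C=1536/263 E=1536/263 F=612352/88105 G=1024/263] → run G
t=6: vr[C=1536/263 E=1536/263 F=612352/88105 G=1536/263] → run C
t=7: vr[C=2048/263 E=1536/263 F=612352/88105 G=1536/263] → run E
t=8: vr[C=2048/263 E=2048/263 F=612352/88105 G=1536/263] → run G
t=9: vr[C=2048/263 E=2048/263 F=612352/88105 G=2048/263] → run F
t=10: vr[C=2048/263 E=2048/263 F=881664/88105 G=2048/263] → run C
t=11: vr[E=2048/263 F=881664/88105 G=2048/263] → run E
t=12: vr[E=2560/263 F=881664/88105 G=2048/263] → run G
t=13: vr[E=2560/263 F=881664/88105] → run E
t=14: vr[F=881664/88105] → run F
t=15: vr[F=1150976/88105] → run F
t=16: vr[F=1420288/88105] → run F
t=17: vr[F=337920/17621] → run F
t=18: vr[F=1958912/88105] → run F
t=19: (idle)
t=20: (idle)
t=21: (idle)
t=22: (idle)

completion order = C, G, E, F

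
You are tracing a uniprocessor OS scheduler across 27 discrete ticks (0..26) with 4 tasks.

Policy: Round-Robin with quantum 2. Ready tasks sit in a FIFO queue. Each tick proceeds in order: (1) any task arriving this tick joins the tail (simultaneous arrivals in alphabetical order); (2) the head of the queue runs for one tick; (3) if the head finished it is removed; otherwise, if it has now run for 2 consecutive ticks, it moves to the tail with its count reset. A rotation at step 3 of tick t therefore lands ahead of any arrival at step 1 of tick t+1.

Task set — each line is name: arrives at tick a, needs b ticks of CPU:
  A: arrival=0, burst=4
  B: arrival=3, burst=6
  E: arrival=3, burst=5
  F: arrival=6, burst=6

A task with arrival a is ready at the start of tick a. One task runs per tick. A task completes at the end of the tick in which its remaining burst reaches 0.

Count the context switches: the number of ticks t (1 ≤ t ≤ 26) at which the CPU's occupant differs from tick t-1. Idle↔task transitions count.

context switches = 10

t=0: queue=[A] q_used=0 → run A
t=1: queue=[A] q_used=1 → run A
t=2: queue=[A] q_used=0 → run A
t=3: queue=[A,B,E] q_used=1 → run A
t=4: queue=[B,E] q_used=0 → run B
t=5: queue=[B,E] q_used=1 → run B
t=6: queue=[E,B,F] q_used=0 → run E
t=7: queue=[E,B,F] q_used=1 → run E
t=8: queue=[B,F,E] q_used=0 → run B
t=9: queue=[B,F,E] q_used=1 → run B
t=10: queue=[F,E,B] q_used=0 → run F
t=11: queue=[F,E,B] q_used=1 → run F
t=12: queue=[E,B,F] q_used=0 → run E
t=13: queue=[E,B,F] q_used=1 → run E
t=14: queue=[B,F,E] q_used=0 → run B
t=15: queue=[B,F,E] q_used=1 → run B
t=16: queue=[F,E] q_used=0 → run F
t=17: queue=[F,E] q_used=1 → run F
t=18: queue=[E,F] q_used=0 → run E
t=19: queue=[F] q_used=0 → run F
t=20: queue=[F] q_used=1 → run F
t=21: (idle)
t=22: (idle)
t=23: (idle)
t=24: (idle)
t=25: (idle)
t=26: (idle)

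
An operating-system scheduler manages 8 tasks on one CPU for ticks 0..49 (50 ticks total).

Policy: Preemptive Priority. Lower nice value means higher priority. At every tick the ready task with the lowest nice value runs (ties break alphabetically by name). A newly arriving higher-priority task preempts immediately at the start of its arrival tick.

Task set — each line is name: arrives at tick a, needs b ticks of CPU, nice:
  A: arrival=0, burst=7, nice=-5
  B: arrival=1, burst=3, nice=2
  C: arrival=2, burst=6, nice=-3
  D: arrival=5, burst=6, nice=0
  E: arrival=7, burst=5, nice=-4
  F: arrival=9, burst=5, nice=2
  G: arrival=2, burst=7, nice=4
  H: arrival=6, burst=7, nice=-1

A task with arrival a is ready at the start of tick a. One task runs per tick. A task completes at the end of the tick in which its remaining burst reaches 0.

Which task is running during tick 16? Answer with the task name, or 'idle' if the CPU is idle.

running at tick 16 = C

t=0: ready={A} → run A
t=1: ready={A,B} → run A
t=2: ready={A,B,C,G} → run A
t=3: ready={A,B,C,G} → run A
t=4: ready={A,B,C,G} → run A
t=5: ready={A,B,C,D,G} → run A
t=6: ready={A,B,C,D,G,H} → run A
t=7: ready={B,C,D,E,G,H} → run E
t=8: ready={B,C,D,E,G,H} → run E
t=9: ready={B,C,D,E,F,G,H} → run E
t=10: ready={B,C,D,E,F,G,H} → run E
t=11: ready={B,C,D,E,F,G,H} → run E
t=12: ready={B,C,D,F,G,H} → run C
t=13: ready={B,C,D,F,G,H} → run C
t=14: ready={B,C,D,F,G,H} → run C
t=15: ready={B,C,D,F,G,H} → run C
t=16: ready={B,C,D,F,G,H} → run C
t=17: ready={B,C,D,F,G,H} → run C
t=18: ready={B,D,F,G,H} → run H
t=19: ready={B,D,F,G,H} → run H
t=20: ready={B,D,F,G,H} → run H
t=21: ready={B,D,F,G,H} → run H
t=22: ready={B,D,F,G,H} → run H
t=23: ready={B,D,F,G,H} → run H
t=24: ready={B,D,F,G,H} → run H
t=25: ready={B,D,F,G} → run D
t=26: ready={B,D,F,G} → run D
t=27: ready={B,D,F,G} → run D
t=28: ready={B,D,F,G} → run D
t=29: ready={B,D,F,G} → run D
t=30: ready={B,D,F,G} → run D
t=31: ready={B,F,G} → run B
t=32: ready={B,F,G} → run B
t=33: ready={B,F,G} → run B
t=34: ready={F,G} → run F
t=35: ready={F,G} → run F
t=36: ready={F,G} → run F
t=37: ready={F,G} → run F
t=38: ready={F,G} → run F
t=39: ready={G} → run G
t=40: ready={G} → run G
t=41: ready={G} → run G
t=42: ready={G} → run G
t=43: ready={G} → run G
t=44: ready={G} → run G
t=45: ready={G} → run G
t=46: (idle)
t=47: (idle)
t=48: (idle)
t=49: (idle)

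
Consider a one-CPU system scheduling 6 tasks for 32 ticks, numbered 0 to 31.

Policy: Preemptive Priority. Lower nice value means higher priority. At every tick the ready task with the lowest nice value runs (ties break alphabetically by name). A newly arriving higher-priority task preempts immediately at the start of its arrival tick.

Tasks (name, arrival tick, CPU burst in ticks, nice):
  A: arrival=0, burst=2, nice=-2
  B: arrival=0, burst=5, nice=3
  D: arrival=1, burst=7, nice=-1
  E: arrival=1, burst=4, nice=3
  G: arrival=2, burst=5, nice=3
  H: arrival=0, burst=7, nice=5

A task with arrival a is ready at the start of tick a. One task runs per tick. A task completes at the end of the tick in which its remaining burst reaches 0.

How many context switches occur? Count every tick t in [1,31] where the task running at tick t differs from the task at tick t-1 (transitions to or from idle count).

context switches = 6

t=0: ready={A,B,H} → run A
t=1: ready={A,B,D,E,H} → run A
t=2: ready={B,D,E,G,H} → run D
t=3: ready={B,D,E,G,H} → run D
t=4: ready={B,D,E,G,H} → run D
t=5: ready={B,D,E,G,H} → run D
t=6: ready={B,D,E,G,H} → run D
t=7: ready={B,D,E,G,H} → run D
t=8: ready={B,D,E,G,H} → run D
t=9: ready={B,E,G,H} → run B
t=10: ready={B,E,G,H} → run B
t=11: ready={B,E,G,H} → run B
t=12: ready={B,E,G,H} → run B
t=13: ready={B,E,G,H} → run B
t=14: ready={E,G,H} → run E
t=15: ready={E,G,H} → run E
t=16: ready={E,G,H} → run E
t=17: ready={E,G,H} → run E
t=18: ready={G,H} → run G
t=19: ready={G,H} → run G
t=20: ready={G,H} → run G
t=21: ready={G,H} → run G
t=22: ready={G,H} → run G
t=23: ready={H} → run H
t=24: ready={H} → run H
t=25: ready={H} → run H
t=26: ready={H} → run H
t=27: ready={H} → run H
t=28: ready={H} → run H
t=29: ready={H} → run H
t=30: (idle)
t=31: (idle)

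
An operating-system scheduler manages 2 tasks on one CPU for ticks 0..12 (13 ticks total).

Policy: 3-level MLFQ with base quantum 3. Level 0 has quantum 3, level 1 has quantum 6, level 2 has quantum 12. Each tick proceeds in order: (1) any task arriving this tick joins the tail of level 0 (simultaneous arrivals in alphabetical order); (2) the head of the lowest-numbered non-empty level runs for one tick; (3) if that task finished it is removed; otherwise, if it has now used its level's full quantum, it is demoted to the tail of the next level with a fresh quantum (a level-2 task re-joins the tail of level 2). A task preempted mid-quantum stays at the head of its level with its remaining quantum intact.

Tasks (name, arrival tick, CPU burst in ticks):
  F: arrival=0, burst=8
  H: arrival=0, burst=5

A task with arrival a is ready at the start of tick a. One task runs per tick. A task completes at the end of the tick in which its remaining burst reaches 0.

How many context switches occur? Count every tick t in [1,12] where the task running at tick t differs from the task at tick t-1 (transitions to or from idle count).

t=0: L0/L1/L2 = FH/-/- → run F
t=1: L0/L1/L2 = FH/-/- → run F
t=2: L0/L1/L2 = FH/-/- → run F
t=3: L0/L1/L2 = H/F/- → run H
t=4: L0/L1/L2 = H/F/- → run H
t=5: L0/L1/L2 = H/F/- → run H
t=6: L0/L1/L2 = -/FH/- → run F
t=7: L0/L1/L2 = -/FH/- → run F
t=8: L0/L1/L2 = -/FH/- → run F
t=9: L0/L1/L2 = -/FH/- → run F
t=10: L0/L1/L2 = -/FH/- → run F
t=11: L0/L1/L2 = -/H/- → run H
t=12: L0/L1/L2 = -/H/- → run H

context switches = 3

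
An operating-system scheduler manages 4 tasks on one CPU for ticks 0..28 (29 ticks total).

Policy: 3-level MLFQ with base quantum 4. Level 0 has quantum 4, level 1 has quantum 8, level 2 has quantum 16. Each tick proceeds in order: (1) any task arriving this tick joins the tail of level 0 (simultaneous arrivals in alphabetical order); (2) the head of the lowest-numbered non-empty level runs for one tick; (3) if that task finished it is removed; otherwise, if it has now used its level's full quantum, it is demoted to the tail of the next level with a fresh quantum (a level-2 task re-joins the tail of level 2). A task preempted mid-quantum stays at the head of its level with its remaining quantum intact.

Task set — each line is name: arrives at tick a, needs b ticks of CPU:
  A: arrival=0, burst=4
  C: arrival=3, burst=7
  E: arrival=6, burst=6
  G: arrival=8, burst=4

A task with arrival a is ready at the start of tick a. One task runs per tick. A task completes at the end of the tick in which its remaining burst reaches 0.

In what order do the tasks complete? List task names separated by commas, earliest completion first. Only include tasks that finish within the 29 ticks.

t=0: L0/L1/L2 = A/-/- → run A
t=1: L0/L1/L2 = A/-/- → run A
t=2: L0/L1/L2 = A/-/- → run A
t=3: L0/L1/L2 = AC/-/- → run A
t=4: L0/L1/L2 = C/-/- → run C
t=5: L0/L1/L2 = C/-/- → run C
t=6: L0/L1/L2 = CE/-/- → run C
t=7: L0/L1/L2 = CE/-/- → run C
t=8: L0/L1/L2 = EG/C/- → run E
t=9: L0/L1/L2 = EG/C/- → run E
t=10: L0/L1/L2 = EG/C/- → run E
t=11: L0/L1/L2 = EG/C/- → run E
t=12: L0/L1/L2 = G/CE/- → run G
t=13: L0/L1/L2 = G/CE/- → run G
t=14: L0/L1/L2 = G/CE/- → run G
t=15: L0/L1/L2 = G/CE/- → run G
t=16: L0/L1/L2 = -/CE/- → run C
t=17: L0/L1/L2 = -/CE/- → run C
t=18: L0/L1/L2 = -/CE/- → run C
t=19: L0/L1/L2 = -/E/- → run E
t=20: L0/L1/L2 = -/E/- → run E
t=21: (idle)
t=22: (idle)
t=23: (idle)
t=24: (idle)
t=25: (idle)
t=26: (idle)
t=27: (idle)
t=28: (idle)

completion order = A, G, C, E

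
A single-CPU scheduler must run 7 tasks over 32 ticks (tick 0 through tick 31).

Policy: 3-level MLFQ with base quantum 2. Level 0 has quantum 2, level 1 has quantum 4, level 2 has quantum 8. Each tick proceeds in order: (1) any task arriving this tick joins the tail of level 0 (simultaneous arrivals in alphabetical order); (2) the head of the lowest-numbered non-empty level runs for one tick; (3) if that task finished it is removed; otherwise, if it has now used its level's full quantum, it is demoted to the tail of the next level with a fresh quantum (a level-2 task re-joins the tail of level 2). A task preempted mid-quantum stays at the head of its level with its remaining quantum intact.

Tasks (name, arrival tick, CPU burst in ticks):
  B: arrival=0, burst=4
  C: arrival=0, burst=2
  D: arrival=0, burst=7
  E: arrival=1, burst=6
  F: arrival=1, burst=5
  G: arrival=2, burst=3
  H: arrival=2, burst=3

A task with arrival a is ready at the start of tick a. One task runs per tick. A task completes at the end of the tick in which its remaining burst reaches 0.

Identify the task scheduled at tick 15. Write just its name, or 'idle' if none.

running at tick 15 = B

t=0: L0/L1/L2 = BCD/-/- → run B
t=1: L0/L1/L2 = BCDEF/-/- → run B
t=2: L0/L1/L2 = CDEFGH/B/- → run C
t=3: L0/L1/L2 = CDEFGH/B/- → run C
t=4: L0/L1/L2 = DEFGH/B/- → run D
t=5: L0/L1/L2 = DEFGH/B/- → run D
t=6: L0/L1/L2 = EFGH/BD/- → run E
t=7: L0/L1/L2 = EFGH/BD/- → run E
t=8: L0/L1/L2 = FGH/BDE/- → run F
t=9: L0/L1/L2 = FGH/BDE/- → run F
t=10: L0/L1/L2 = GH/BDEF/- → run G
t=11: L0/L1/L2 = GH/BDEF/- → run G
t=12: L0/L1/L2 = H/BDEFG/- → run H
t=13: L0/L1/L2 = H/BDEFG/- → run H
t=14: L0/L1/L2 = -/BDEFGH/- → run B
t=15: L0/L1/L2 = -/BDEFGH/- → run B
t=16: L0/L1/L2 = -/DEFGH/- → run D
t=17: L0/L1/L2 = -/DEFGH/- → run D
t=18: L0/L1/L2 = -/DEFGH/- → run D
t=19: L0/L1/L2 = -/DEFGH/- → run D
t=20: L0/L1/L2 = -/EFGH/D → run E
t=21: L0/L1/L2 = -/EFGH/D → run E
t=22: L0/L1/L2 = -/EFGH/D → run E
t=23: L0/L1/L2 = -/EFGH/D → run E
t=24: L0/L1/L2 = -/FGH/D → run F
t=25: L0/L1/L2 = -/FGH/D → run F
t=26: L0/L1/L2 = -/FGH/D → run F
t=27: L0/L1/L2 = -/GH/D → run G
t=28: L0/L1/L2 = -/H/D → run H
t=29: L0/L1/L2 = -/-/D → run D
t=30: (idle)
t=31: (idle)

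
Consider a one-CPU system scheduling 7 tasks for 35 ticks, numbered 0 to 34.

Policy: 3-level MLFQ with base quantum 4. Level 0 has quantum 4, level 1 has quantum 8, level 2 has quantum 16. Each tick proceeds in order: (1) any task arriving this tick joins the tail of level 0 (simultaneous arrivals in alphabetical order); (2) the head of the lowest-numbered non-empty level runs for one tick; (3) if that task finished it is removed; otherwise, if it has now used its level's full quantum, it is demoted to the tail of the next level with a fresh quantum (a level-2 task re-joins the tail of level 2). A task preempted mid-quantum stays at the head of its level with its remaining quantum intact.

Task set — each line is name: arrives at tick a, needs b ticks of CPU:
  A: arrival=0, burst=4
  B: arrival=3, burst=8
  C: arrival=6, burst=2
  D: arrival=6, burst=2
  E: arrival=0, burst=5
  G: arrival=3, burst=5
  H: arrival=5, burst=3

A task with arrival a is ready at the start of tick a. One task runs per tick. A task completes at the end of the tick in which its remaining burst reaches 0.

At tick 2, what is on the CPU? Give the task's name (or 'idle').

running at tick 2 = A

t=0: L0/L1/L2 = AE/-/- → run A
t=1: L0/L1/L2 = AE/-/- → run A
t=2: L0/L1/L2 = AE/-/- → run A
t=3: L0/L1/L2 = AEBG/-/- → run A
t=4: L0/L1/L2 = EBG/-/- → run E
t=5: L0/L1/L2 = EBGH/-/- → run E
t=6: L0/L1/L2 = EBGHCD/-/- → run E
t=7: L0/L1/L2 = EBGHCD/-/- → run E
t=8: L0/L1/L2 = BGHCD/E/- → run B
t=9: L0/L1/L2 = BGHCD/E/- → run B
t=10: L0/L1/L2 = BGHCD/E/- → run B
t=11: L0/L1/L2 = BGHCD/E/- → run B
t=12: L0/L1/L2 = GHCD/EB/- → run G
t=13: L0/L1/L2 = GHCD/EB/- → run G
t=14: L0/L1/L2 = GHCD/EB/- → run G
t=15: L0/L1/L2 = GHCD/EB/- → run G
t=16: L0/L1/L2 = HCD/EBG/- → run H
t=17: L0/L1/L2 = HCD/EBG/- → run H
t=18: L0/L1/L2 = HCD/EBG/- → run H
t=19: L0/L1/L2 = CD/EBG/- → run C
t=20: L0/L1/L2 = CD/EBG/- → run C
t=21: L0/L1/L2 = D/EBG/- → run D
t=22: L0/L1/L2 = D/EBG/- → run D
t=23: L0/L1/L2 = -/EBG/- → run E
t=24: L0/L1/L2 = -/BG/- → run B
t=25: L0/L1/L2 = -/BG/- → run B
t=26: L0/L1/L2 = -/BG/- → run B
t=27: L0/L1/L2 = -/BG/- → run B
t=28: L0/L1/L2 = -/G/- → run G
t=29: (idle)
t=30: (idle)
t=31: (idle)
t=32: (idle)
t=33: (idle)
t=34: (idle)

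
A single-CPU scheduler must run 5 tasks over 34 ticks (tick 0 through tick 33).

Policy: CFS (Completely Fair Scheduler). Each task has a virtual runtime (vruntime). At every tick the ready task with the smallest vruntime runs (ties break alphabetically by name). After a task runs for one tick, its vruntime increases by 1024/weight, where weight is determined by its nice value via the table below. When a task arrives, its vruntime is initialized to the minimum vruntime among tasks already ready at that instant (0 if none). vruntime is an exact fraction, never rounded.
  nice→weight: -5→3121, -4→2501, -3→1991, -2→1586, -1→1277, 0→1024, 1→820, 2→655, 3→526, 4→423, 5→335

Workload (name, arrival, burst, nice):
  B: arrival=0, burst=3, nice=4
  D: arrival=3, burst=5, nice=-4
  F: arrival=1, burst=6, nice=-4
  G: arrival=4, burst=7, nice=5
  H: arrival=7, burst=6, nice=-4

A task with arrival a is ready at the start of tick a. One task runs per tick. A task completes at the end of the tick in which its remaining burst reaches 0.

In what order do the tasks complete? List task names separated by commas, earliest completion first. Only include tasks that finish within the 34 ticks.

completion order = D, F, B, H, G

t=0: vr[B=0] → run B
t=1: vr[B=1024/423 F=1024/423] → run B
t=2: vr[B=2048/423 F=1024/423] → run F
t=3: vr[B=2048/423 D=2994176/1057923 F=2994176/1057923] → run D
t=4: vr[B=2048/423 D=3427328/1057923 F=2994176/1057923 G=2994176/1057923] → run F
t=5: vr[B=2048/423 D=3427328/1057923 F=3427328/1057923 G=2994176/1057923] → run G
t=6: vr[B=2048/423 D=3427328/1057923 F=3427328/1057923 G=2086362112/354404205] → run D
t=7: vr[B=2048/423 D=3860480/1057923 F=3427328/1057923 G=2086362112/354404205 H=3427328/1057923] → run F
t=8: vr[B=2048/423 D=3860480/1057923 F=3860480/1057923 G=2086362112/354404205 H=3427328/1057923] → run H
t=9: vr[B=2048/423 D=3860480/1057923 F=3860480/1057923 G=2086362112/354404205 H=3860480/1057923] → run D
t=10: vr[B=2048/423 D=4293632/1057923 F=3860480/1057923 G=2086362112/354404205 H=3860480/1057923] → run F
t=11: vr[B=2048/423 D=4293632/1057923 F=4293632/1057923 G=2086362112/354404205 H=3860480/1057923] → run H
t=12: vr[B=2048/423 D=4293632/1057923 F=4293632/1057923 G=2086362112/354404205 H=4293632/1057923] → run D
t=13: vr[B=2048/423 D=4726784/1057923 F=4293632/1057923 G=2086362112/354404205 H=4293632/1057923] → run F
t=14: vr[B=2048/423 D=4726784/1057923 F=4726784/1057923 G=2086362112/354404205 H=4293632/1057923] → run H
t=15: vr[B=2048/423 D=4726784/1057923 F=4726784/1057923 G=2086362112/354404205 H=4726784/1057923] → run D
t=16: vr[B=2048/423 F=4726784/1057923 G=2086362112/354404205 H=4726784/1057923] → run F
t=17: vr[B=2048/423 G=2086362112/354404205 H=4726784/1057923] → run H
t=18: vr[B=2048/423 G=2086362112/354404205 H=5159936/1057923] → run B
t=19: vr[G=2086362112/354404205 H=5159936/1057923] → run H
t=20: vr[G=2086362112/354404205 H=5593088/1057923] → run H
t=21: vr[G=2086362112/354404205] → run G
t=22: vr[G=3169675264/354404205] → run G
t=23: vr[G=4252988416/354404205] → run G
t=24: vr[G=5336301568/354404205] → run G
t=25: vr[G=1283922944/70880841] → run G
t=26: vr[G=7502927872/354404205] → run G
t=27: (idle)
t=28: (idle)
t=29: (idle)
t=30: (idle)
t=31: (idle)
t=32: (idle)
t=33: (idle)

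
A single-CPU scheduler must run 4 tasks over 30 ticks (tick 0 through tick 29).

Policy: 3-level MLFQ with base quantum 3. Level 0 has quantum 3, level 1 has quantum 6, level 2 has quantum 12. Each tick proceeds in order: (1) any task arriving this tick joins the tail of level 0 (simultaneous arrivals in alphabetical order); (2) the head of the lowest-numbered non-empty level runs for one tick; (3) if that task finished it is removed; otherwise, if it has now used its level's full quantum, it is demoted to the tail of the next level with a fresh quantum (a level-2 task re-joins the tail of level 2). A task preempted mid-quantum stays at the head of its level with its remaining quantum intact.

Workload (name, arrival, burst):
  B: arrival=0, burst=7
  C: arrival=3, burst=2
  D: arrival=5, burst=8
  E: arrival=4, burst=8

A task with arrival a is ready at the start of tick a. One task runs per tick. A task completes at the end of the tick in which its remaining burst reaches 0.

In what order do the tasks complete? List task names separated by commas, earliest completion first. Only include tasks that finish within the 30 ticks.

completion order = C, B, E, D

t=0: L0/L1/L2 = B/-/- → run B
t=1: L0/L1/L2 = B/-/- → run B
t=2: L0/L1/L2 = B/-/- → run B
t=3: L0/L1/L2 = C/B/- → run C
t=4: L0/L1/L2 = CE/B/- → run C
t=5: L0/L1/L2 = ED/B/- → run E
t=6: L0/L1/L2 = ED/B/- → run E
t=7: L0/L1/L2 = ED/B/- → run E
t=8: L0/L1/L2 = D/BE/- → run D
t=9: L0/L1/L2 = D/BE/- → run D
t=10: L0/L1/L2 = D/BE/- → run D
t=11: L0/L1/L2 = -/BED/- → run B
t=12: L0/L1/L2 = -/BED/- → run B
t=13: L0/L1/L2 = -/BED/- → run B
t=14: L0/L1/L2 = -/BED/- → run B
t=15: L0/L1/L2 = -/ED/- → run E
t=16: L0/L1/L2 = -/ED/- → run E
t=17: L0/L1/L2 = -/ED/- → run E
t=18: L0/L1/L2 = -/ED/- → run E
t=19: L0/L1/L2 = -/ED/- → run E
t=20: L0/L1/L2 = -/D/- → run D
t=21: L0/L1/L2 = -/D/- → run D
t=22: L0/L1/L2 = -/D/- → run D
t=23: L0/L1/L2 = -/D/- → run D
t=24: L0/L1/L2 = -/D/- → run D
t=25: (idle)
t=26: (idle)
t=27: (idle)
t=28: (idle)
t=29: (idle)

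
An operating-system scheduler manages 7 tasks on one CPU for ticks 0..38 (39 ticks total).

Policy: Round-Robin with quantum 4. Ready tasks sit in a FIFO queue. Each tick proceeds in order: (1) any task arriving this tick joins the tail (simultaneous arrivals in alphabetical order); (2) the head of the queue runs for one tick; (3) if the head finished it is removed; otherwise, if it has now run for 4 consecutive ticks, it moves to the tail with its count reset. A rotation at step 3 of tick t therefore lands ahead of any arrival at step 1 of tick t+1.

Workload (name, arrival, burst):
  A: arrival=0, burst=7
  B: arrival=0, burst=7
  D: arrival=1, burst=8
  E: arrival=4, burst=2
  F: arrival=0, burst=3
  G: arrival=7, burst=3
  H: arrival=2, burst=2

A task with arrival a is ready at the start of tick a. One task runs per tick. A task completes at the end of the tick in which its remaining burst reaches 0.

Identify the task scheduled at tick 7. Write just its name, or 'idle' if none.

running at tick 7 = B

t=0: queue=[A,B,F] q_used=0 → run A
t=1: queue=[A,B,F,D] q_used=1 → run A
t=2: queue=[A,B,F,D,H] q_used=2 → run A
t=3: queue=[A,B,F,D,H] q_used=3 → run A
t=4: queue=[B,F,D,H,A,E] q_used=0 → run B
t=5: queue=[B,F,D,H,A,E] q_used=1 → run B
t=6: queue=[B,F,D,H,A,E] q_used=2 → run B
t=7: queue=[B,F,D,H,A,E,G] q_used=3 → run B
t=8: queue=[F,D,H,A,E,G,B] q_used=0 → run F
t=9: queue=[F,D,H,A,E,G,B] q_used=1 → run F
t=10: queue=[F,D,H,A,E,G,B] q_used=2 → run F
t=11: queue=[D,H,A,E,G,B] q_used=0 → run D
t=12: queue=[D,H,A,E,G,B] q_used=1 → run D
t=13: queue=[D,H,A,E,G,B] q_used=2 → run D
t=14: queue=[D,H,A,E,G,B] q_used=3 → run D
t=15: queue=[H,A,E,G,B,D] q_used=0 → run H
t=16: queue=[H,A,E,G,B,D] q_used=1 → run H
t=17: queue=[A,E,G,B,D] q_used=0 → run A
t=18: queue=[A,E,G,B,D] q_used=1 → run A
t=19: queue=[A,E,G,B,D] q_used=2 → run A
t=20: queue=[E,G,B,D] q_used=0 → run E
t=21: queue=[E,G,B,D] q_used=1 → run E
t=22: queue=[G,B,D] q_used=0 → run G
t=23: queue=[G,B,D] q_used=1 → run G
t=24: queue=[G,B,D] q_used=2 → run G
t=25: queue=[B,D] q_used=0 → run B
t=26: queue=[B,D] q_used=1 → run B
t=27: queue=[B,D] q_used=2 → run B
t=28: queue=[D] q_used=0 → run D
t=29: queue=[D] q_used=1 → run D
t=30: queue=[D] q_used=2 → run D
t=31: queue=[D] q_used=3 → run D
t=32: (idle)
t=33: (idle)
t=34: (idle)
t=35: (idle)
t=36: (idle)
t=37: (idle)
t=38: (idle)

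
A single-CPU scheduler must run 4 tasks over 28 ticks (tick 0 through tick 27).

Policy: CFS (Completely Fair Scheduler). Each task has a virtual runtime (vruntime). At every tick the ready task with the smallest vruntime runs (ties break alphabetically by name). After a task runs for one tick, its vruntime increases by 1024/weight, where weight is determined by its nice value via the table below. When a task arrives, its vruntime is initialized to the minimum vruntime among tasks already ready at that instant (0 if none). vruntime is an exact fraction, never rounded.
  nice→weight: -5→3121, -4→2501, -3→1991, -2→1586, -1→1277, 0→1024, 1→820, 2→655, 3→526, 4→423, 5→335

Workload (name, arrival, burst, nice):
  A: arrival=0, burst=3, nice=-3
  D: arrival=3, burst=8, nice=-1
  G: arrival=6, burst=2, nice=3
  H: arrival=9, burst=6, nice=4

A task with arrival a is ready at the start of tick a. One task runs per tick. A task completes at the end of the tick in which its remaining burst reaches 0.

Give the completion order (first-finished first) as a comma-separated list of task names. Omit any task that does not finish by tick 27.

t=0: vr[A=0] → run A
t=1: vr[A=1024/1991] → run A
t=2: vr[A=2048/1991] → run A
t=3: vr[D=0] → run D
t=4: vr[D=1024/1277] → run D
t=5: vr[D=2048/1277] → run D
t=6: vr[D=3072/1277 G=3072/1277] → run D
t=7: vr[D=4096/1277 G=3072/1277] → run G
t=8: vr[D=4096/1277 G=1461760/335851] → run D
t=9: vr[D=5120/1277 G=1461760/335851 H=5120/1277] → run D
t=10: vr[D=6144/1277 G=1461760/335851 H=5120/1277] → run H
t=11: vr[D=6144/1277 G=1461760/335851 H=3473408/540171] → run G
t=12: vr[D=6144/1277 H=3473408/540171] → run D
t=13: vr[D=7168/1277 H=3473408/540171] → run D
t=14: vr[H=3473408/540171] → run H
t=15: vr[H=4781056/540171] → run H
t=16: vr[H=2029568/180057] → run H
t=17: vr[H=7396352/540171] → run H
t=18: vr[H=8704000/540171] → run H
t=19: (idle)
t=20: (idle)
t=21: (idle)
t=22: (idle)
t=23: (idle)
t=24: (idle)
t=25: (idle)
t=26: (idle)
t=27: (idle)

completion order = A, G, D, H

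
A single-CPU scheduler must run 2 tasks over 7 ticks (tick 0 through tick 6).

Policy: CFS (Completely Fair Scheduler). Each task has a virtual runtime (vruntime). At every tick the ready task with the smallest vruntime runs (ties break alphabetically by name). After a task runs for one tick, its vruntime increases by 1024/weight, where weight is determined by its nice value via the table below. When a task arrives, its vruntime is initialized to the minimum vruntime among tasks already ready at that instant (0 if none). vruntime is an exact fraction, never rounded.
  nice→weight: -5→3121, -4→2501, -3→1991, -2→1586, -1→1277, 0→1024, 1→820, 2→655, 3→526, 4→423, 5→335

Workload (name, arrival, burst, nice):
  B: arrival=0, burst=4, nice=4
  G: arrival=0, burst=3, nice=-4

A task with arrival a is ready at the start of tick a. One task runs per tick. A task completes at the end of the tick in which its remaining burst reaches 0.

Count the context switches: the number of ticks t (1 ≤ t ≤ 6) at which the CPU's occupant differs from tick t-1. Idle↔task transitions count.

context switches = 2

t=0: vr[B=0 G=0] → run B
t=1: vr[B=1024/423 G=0] → run G
t=2: vr[B=1024/423 G=1024/2501] → run G
t=3: vr[B=1024/423 G=2048/2501] → run G
t=4: vr[B=1024/423] → run B
t=5: vr[B=2048/423] → run B
t=6: vr[B=1024/141] → run B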